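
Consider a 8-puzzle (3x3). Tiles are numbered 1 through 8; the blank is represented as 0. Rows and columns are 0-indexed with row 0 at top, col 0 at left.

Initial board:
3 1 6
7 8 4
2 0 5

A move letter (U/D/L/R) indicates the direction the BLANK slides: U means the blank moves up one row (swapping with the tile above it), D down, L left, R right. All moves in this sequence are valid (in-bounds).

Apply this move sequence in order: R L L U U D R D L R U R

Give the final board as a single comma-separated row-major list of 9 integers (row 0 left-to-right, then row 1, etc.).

Answer: 3, 1, 6, 8, 4, 0, 7, 2, 5

Derivation:
After move 1 (R):
3 1 6
7 8 4
2 5 0

After move 2 (L):
3 1 6
7 8 4
2 0 5

After move 3 (L):
3 1 6
7 8 4
0 2 5

After move 4 (U):
3 1 6
0 8 4
7 2 5

After move 5 (U):
0 1 6
3 8 4
7 2 5

After move 6 (D):
3 1 6
0 8 4
7 2 5

After move 7 (R):
3 1 6
8 0 4
7 2 5

After move 8 (D):
3 1 6
8 2 4
7 0 5

After move 9 (L):
3 1 6
8 2 4
0 7 5

After move 10 (R):
3 1 6
8 2 4
7 0 5

After move 11 (U):
3 1 6
8 0 4
7 2 5

After move 12 (R):
3 1 6
8 4 0
7 2 5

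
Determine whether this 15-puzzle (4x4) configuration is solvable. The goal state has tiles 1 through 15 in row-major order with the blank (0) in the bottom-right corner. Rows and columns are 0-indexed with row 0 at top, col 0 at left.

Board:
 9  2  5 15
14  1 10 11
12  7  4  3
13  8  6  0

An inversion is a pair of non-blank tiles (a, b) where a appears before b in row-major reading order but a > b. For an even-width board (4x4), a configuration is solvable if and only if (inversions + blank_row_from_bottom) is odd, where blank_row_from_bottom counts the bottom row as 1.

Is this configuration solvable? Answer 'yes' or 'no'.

Answer: no

Derivation:
Inversions: 55
Blank is in row 3 (0-indexed from top), which is row 1 counting from the bottom (bottom = 1).
55 + 1 = 56, which is even, so the puzzle is not solvable.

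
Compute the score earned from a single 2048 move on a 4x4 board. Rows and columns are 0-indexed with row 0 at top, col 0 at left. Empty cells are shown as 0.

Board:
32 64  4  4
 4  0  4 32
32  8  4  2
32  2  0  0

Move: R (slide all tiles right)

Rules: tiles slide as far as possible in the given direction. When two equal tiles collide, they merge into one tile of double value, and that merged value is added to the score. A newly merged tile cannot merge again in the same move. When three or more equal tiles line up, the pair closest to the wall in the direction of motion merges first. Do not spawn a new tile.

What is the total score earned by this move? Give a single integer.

Answer: 16

Derivation:
Slide right:
row 0: [32, 64, 4, 4] -> [0, 32, 64, 8]  score +8 (running 8)
row 1: [4, 0, 4, 32] -> [0, 0, 8, 32]  score +8 (running 16)
row 2: [32, 8, 4, 2] -> [32, 8, 4, 2]  score +0 (running 16)
row 3: [32, 2, 0, 0] -> [0, 0, 32, 2]  score +0 (running 16)
Board after move:
 0 32 64  8
 0  0  8 32
32  8  4  2
 0  0 32  2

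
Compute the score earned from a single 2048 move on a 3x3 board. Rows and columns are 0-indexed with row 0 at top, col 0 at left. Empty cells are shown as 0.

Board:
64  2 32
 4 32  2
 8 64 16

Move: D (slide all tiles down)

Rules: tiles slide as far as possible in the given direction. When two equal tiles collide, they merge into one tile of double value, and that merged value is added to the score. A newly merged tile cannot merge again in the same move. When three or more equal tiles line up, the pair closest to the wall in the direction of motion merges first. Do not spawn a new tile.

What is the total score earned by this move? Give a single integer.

Slide down:
col 0: [64, 4, 8] -> [64, 4, 8]  score +0 (running 0)
col 1: [2, 32, 64] -> [2, 32, 64]  score +0 (running 0)
col 2: [32, 2, 16] -> [32, 2, 16]  score +0 (running 0)
Board after move:
64  2 32
 4 32  2
 8 64 16

Answer: 0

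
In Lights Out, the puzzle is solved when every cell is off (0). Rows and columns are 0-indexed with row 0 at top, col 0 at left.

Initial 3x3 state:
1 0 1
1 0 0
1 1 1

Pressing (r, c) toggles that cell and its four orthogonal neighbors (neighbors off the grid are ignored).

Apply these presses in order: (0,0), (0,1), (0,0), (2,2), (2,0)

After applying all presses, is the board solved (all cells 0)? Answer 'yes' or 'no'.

Answer: no

Derivation:
After press 1 at (0,0):
0 1 1
0 0 0
1 1 1

After press 2 at (0,1):
1 0 0
0 1 0
1 1 1

After press 3 at (0,0):
0 1 0
1 1 0
1 1 1

After press 4 at (2,2):
0 1 0
1 1 1
1 0 0

After press 5 at (2,0):
0 1 0
0 1 1
0 1 0

Lights still on: 4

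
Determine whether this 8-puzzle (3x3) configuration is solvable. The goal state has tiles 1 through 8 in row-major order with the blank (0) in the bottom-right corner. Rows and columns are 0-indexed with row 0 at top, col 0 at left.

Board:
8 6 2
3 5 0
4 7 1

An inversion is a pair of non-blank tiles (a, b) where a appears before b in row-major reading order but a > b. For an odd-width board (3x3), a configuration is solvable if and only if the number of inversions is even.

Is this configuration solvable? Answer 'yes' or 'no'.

Inversions (pairs i<j in row-major order where tile[i] > tile[j] > 0): 18
18 is even, so the puzzle is solvable.

Answer: yes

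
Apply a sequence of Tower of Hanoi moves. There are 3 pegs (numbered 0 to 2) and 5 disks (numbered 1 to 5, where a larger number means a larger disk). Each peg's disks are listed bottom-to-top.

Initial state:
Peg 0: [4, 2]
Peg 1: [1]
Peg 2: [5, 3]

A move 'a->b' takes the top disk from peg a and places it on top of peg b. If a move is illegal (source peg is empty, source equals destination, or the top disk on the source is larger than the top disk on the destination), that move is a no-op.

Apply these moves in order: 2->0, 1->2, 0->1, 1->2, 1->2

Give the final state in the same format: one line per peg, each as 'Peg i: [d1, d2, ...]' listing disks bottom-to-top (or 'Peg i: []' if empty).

Answer: Peg 0: [4]
Peg 1: [2]
Peg 2: [5, 3, 1]

Derivation:
After move 1 (2->0):
Peg 0: [4, 2]
Peg 1: [1]
Peg 2: [5, 3]

After move 2 (1->2):
Peg 0: [4, 2]
Peg 1: []
Peg 2: [5, 3, 1]

After move 3 (0->1):
Peg 0: [4]
Peg 1: [2]
Peg 2: [5, 3, 1]

After move 4 (1->2):
Peg 0: [4]
Peg 1: [2]
Peg 2: [5, 3, 1]

After move 5 (1->2):
Peg 0: [4]
Peg 1: [2]
Peg 2: [5, 3, 1]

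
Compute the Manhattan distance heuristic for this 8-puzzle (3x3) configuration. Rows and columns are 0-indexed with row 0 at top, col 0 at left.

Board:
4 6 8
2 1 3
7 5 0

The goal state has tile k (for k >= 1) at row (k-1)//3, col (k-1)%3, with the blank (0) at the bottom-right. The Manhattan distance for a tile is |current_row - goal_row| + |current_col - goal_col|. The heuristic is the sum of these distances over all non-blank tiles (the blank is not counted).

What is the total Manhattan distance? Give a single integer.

Answer: 12

Derivation:
Tile 4: at (0,0), goal (1,0), distance |0-1|+|0-0| = 1
Tile 6: at (0,1), goal (1,2), distance |0-1|+|1-2| = 2
Tile 8: at (0,2), goal (2,1), distance |0-2|+|2-1| = 3
Tile 2: at (1,0), goal (0,1), distance |1-0|+|0-1| = 2
Tile 1: at (1,1), goal (0,0), distance |1-0|+|1-0| = 2
Tile 3: at (1,2), goal (0,2), distance |1-0|+|2-2| = 1
Tile 7: at (2,0), goal (2,0), distance |2-2|+|0-0| = 0
Tile 5: at (2,1), goal (1,1), distance |2-1|+|1-1| = 1
Sum: 1 + 2 + 3 + 2 + 2 + 1 + 0 + 1 = 12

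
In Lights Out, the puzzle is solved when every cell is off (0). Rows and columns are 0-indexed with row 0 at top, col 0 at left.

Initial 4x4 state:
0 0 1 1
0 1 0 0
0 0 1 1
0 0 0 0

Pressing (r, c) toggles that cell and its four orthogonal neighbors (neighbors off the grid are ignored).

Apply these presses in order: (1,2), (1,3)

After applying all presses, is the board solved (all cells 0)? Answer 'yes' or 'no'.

After press 1 at (1,2):
0 0 0 1
0 0 1 1
0 0 0 1
0 0 0 0

After press 2 at (1,3):
0 0 0 0
0 0 0 0
0 0 0 0
0 0 0 0

Lights still on: 0

Answer: yes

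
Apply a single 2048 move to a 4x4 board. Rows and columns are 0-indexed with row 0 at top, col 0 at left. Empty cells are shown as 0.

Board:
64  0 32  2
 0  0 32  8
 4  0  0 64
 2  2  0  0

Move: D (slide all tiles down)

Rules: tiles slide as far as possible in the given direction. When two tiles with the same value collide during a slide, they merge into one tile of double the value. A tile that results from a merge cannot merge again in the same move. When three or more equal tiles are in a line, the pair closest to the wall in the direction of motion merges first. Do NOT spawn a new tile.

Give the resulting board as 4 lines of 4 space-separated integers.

Slide down:
col 0: [64, 0, 4, 2] -> [0, 64, 4, 2]
col 1: [0, 0, 0, 2] -> [0, 0, 0, 2]
col 2: [32, 32, 0, 0] -> [0, 0, 0, 64]
col 3: [2, 8, 64, 0] -> [0, 2, 8, 64]

Answer:  0  0  0  0
64  0  0  2
 4  0  0  8
 2  2 64 64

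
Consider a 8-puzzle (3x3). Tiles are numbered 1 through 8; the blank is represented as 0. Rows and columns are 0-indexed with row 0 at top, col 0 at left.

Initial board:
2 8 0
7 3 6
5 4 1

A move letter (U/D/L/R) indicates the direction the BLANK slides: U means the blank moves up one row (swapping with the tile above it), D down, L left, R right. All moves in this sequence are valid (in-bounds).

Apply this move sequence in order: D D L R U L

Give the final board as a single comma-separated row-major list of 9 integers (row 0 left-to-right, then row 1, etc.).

Answer: 2, 8, 6, 7, 0, 3, 5, 4, 1

Derivation:
After move 1 (D):
2 8 6
7 3 0
5 4 1

After move 2 (D):
2 8 6
7 3 1
5 4 0

After move 3 (L):
2 8 6
7 3 1
5 0 4

After move 4 (R):
2 8 6
7 3 1
5 4 0

After move 5 (U):
2 8 6
7 3 0
5 4 1

After move 6 (L):
2 8 6
7 0 3
5 4 1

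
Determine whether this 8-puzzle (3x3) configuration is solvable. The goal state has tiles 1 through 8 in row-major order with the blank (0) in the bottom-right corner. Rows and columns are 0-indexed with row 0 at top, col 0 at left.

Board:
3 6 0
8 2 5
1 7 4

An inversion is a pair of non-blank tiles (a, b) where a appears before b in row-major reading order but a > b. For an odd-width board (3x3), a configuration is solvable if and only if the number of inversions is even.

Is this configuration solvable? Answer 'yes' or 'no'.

Answer: no

Derivation:
Inversions (pairs i<j in row-major order where tile[i] > tile[j] > 0): 15
15 is odd, so the puzzle is not solvable.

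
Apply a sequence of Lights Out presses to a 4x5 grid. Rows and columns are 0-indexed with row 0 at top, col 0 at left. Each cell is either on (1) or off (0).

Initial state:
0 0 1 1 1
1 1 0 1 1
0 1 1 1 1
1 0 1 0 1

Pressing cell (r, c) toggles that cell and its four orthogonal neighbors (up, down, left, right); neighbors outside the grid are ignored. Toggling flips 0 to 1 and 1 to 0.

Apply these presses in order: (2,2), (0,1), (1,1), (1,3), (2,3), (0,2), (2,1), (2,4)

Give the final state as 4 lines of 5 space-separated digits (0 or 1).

After press 1 at (2,2):
0 0 1 1 1
1 1 1 1 1
0 0 0 0 1
1 0 0 0 1

After press 2 at (0,1):
1 1 0 1 1
1 0 1 1 1
0 0 0 0 1
1 0 0 0 1

After press 3 at (1,1):
1 0 0 1 1
0 1 0 1 1
0 1 0 0 1
1 0 0 0 1

After press 4 at (1,3):
1 0 0 0 1
0 1 1 0 0
0 1 0 1 1
1 0 0 0 1

After press 5 at (2,3):
1 0 0 0 1
0 1 1 1 0
0 1 1 0 0
1 0 0 1 1

After press 6 at (0,2):
1 1 1 1 1
0 1 0 1 0
0 1 1 0 0
1 0 0 1 1

After press 7 at (2,1):
1 1 1 1 1
0 0 0 1 0
1 0 0 0 0
1 1 0 1 1

After press 8 at (2,4):
1 1 1 1 1
0 0 0 1 1
1 0 0 1 1
1 1 0 1 0

Answer: 1 1 1 1 1
0 0 0 1 1
1 0 0 1 1
1 1 0 1 0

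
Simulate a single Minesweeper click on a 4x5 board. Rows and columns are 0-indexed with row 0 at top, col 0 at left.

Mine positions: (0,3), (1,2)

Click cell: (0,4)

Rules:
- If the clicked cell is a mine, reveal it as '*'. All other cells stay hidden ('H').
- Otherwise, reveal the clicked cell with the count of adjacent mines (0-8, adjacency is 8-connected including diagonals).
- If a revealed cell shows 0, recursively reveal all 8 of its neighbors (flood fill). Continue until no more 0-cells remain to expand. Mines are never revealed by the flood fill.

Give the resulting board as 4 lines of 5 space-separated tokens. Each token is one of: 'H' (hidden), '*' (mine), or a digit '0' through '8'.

H H H H 1
H H H H H
H H H H H
H H H H H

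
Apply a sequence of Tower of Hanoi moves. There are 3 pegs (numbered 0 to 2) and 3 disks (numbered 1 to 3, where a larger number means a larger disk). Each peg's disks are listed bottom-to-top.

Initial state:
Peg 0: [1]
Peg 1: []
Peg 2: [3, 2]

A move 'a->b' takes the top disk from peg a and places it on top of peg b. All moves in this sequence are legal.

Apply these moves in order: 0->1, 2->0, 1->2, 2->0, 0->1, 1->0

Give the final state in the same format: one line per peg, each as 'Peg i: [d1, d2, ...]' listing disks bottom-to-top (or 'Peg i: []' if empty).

Answer: Peg 0: [2, 1]
Peg 1: []
Peg 2: [3]

Derivation:
After move 1 (0->1):
Peg 0: []
Peg 1: [1]
Peg 2: [3, 2]

After move 2 (2->0):
Peg 0: [2]
Peg 1: [1]
Peg 2: [3]

After move 3 (1->2):
Peg 0: [2]
Peg 1: []
Peg 2: [3, 1]

After move 4 (2->0):
Peg 0: [2, 1]
Peg 1: []
Peg 2: [3]

After move 5 (0->1):
Peg 0: [2]
Peg 1: [1]
Peg 2: [3]

After move 6 (1->0):
Peg 0: [2, 1]
Peg 1: []
Peg 2: [3]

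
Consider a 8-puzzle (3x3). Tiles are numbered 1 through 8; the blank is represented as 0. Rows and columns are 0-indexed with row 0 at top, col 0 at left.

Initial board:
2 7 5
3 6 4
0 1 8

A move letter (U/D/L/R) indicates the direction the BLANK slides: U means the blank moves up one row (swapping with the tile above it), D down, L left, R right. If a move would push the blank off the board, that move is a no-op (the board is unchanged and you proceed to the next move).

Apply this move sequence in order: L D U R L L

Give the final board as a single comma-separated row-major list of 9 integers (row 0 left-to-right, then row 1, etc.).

After move 1 (L):
2 7 5
3 6 4
0 1 8

After move 2 (D):
2 7 5
3 6 4
0 1 8

After move 3 (U):
2 7 5
0 6 4
3 1 8

After move 4 (R):
2 7 5
6 0 4
3 1 8

After move 5 (L):
2 7 5
0 6 4
3 1 8

After move 6 (L):
2 7 5
0 6 4
3 1 8

Answer: 2, 7, 5, 0, 6, 4, 3, 1, 8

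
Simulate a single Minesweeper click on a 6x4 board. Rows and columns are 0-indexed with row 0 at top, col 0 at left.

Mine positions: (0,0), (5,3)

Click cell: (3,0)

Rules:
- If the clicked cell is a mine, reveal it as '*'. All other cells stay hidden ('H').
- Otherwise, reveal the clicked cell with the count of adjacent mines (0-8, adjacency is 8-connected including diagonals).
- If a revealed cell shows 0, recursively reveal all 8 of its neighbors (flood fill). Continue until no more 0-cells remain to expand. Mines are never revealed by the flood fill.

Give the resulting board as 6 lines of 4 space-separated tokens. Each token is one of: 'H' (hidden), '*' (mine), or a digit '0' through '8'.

H 1 0 0
1 1 0 0
0 0 0 0
0 0 0 0
0 0 1 1
0 0 1 H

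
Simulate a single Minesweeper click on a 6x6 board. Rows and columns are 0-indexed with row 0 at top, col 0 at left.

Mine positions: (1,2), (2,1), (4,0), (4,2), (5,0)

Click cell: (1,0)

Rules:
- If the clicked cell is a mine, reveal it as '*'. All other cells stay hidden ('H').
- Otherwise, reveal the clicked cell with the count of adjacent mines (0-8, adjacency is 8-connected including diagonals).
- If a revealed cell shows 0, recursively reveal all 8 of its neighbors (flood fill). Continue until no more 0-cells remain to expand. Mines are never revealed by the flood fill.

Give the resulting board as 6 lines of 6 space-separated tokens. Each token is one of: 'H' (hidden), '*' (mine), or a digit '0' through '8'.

H H H H H H
1 H H H H H
H H H H H H
H H H H H H
H H H H H H
H H H H H H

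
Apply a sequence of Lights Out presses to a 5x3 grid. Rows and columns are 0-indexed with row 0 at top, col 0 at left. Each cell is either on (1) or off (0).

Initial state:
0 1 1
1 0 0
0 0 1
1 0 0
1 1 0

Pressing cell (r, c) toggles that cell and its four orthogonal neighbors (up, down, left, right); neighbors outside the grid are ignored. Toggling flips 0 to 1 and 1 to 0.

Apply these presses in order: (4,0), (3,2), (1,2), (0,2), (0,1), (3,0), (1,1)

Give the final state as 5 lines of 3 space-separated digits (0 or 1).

Answer: 1 0 0
0 1 1
1 1 1
1 0 1
1 0 1

Derivation:
After press 1 at (4,0):
0 1 1
1 0 0
0 0 1
0 0 0
0 0 0

After press 2 at (3,2):
0 1 1
1 0 0
0 0 0
0 1 1
0 0 1

After press 3 at (1,2):
0 1 0
1 1 1
0 0 1
0 1 1
0 0 1

After press 4 at (0,2):
0 0 1
1 1 0
0 0 1
0 1 1
0 0 1

After press 5 at (0,1):
1 1 0
1 0 0
0 0 1
0 1 1
0 0 1

After press 6 at (3,0):
1 1 0
1 0 0
1 0 1
1 0 1
1 0 1

After press 7 at (1,1):
1 0 0
0 1 1
1 1 1
1 0 1
1 0 1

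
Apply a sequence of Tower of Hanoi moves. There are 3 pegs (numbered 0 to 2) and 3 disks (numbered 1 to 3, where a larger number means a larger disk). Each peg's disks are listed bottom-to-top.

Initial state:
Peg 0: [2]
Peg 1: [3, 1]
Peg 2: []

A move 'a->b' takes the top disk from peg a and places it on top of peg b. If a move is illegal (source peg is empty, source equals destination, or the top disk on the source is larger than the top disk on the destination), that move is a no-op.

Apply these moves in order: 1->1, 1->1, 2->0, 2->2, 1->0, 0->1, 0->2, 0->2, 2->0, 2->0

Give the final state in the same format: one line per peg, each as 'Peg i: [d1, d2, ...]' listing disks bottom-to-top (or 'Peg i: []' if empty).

Answer: Peg 0: [2]
Peg 1: [3, 1]
Peg 2: []

Derivation:
After move 1 (1->1):
Peg 0: [2]
Peg 1: [3, 1]
Peg 2: []

After move 2 (1->1):
Peg 0: [2]
Peg 1: [3, 1]
Peg 2: []

After move 3 (2->0):
Peg 0: [2]
Peg 1: [3, 1]
Peg 2: []

After move 4 (2->2):
Peg 0: [2]
Peg 1: [3, 1]
Peg 2: []

After move 5 (1->0):
Peg 0: [2, 1]
Peg 1: [3]
Peg 2: []

After move 6 (0->1):
Peg 0: [2]
Peg 1: [3, 1]
Peg 2: []

After move 7 (0->2):
Peg 0: []
Peg 1: [3, 1]
Peg 2: [2]

After move 8 (0->2):
Peg 0: []
Peg 1: [3, 1]
Peg 2: [2]

After move 9 (2->0):
Peg 0: [2]
Peg 1: [3, 1]
Peg 2: []

After move 10 (2->0):
Peg 0: [2]
Peg 1: [3, 1]
Peg 2: []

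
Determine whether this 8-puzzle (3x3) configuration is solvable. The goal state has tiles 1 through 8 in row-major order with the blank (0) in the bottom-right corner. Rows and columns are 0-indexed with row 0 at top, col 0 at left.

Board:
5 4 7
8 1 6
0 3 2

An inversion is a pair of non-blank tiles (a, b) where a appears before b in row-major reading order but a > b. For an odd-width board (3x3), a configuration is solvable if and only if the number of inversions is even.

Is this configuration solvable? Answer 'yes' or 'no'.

Inversions (pairs i<j in row-major order where tile[i] > tile[j] > 0): 18
18 is even, so the puzzle is solvable.

Answer: yes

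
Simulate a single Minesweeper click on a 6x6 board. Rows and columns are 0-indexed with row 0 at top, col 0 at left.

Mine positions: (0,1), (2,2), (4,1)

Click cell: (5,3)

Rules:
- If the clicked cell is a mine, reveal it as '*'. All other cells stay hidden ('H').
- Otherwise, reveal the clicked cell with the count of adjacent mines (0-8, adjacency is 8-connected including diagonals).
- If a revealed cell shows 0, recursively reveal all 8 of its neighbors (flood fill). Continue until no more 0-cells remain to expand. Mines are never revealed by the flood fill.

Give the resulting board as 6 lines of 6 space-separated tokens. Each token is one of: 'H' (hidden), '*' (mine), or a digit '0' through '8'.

H H 1 0 0 0
H H 2 1 0 0
H H H 1 0 0
H H 2 1 0 0
H H 1 0 0 0
H H 1 0 0 0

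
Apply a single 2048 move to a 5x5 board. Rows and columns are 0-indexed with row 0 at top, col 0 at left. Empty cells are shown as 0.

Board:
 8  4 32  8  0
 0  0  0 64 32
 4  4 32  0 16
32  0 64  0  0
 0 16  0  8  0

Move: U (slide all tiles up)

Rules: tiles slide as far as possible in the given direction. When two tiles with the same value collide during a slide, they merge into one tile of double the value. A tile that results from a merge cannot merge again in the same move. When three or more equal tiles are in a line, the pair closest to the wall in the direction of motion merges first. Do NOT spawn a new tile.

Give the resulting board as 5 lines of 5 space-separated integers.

Answer:  8  8 64  8 32
 4 16 64 64 16
32  0  0  8  0
 0  0  0  0  0
 0  0  0  0  0

Derivation:
Slide up:
col 0: [8, 0, 4, 32, 0] -> [8, 4, 32, 0, 0]
col 1: [4, 0, 4, 0, 16] -> [8, 16, 0, 0, 0]
col 2: [32, 0, 32, 64, 0] -> [64, 64, 0, 0, 0]
col 3: [8, 64, 0, 0, 8] -> [8, 64, 8, 0, 0]
col 4: [0, 32, 16, 0, 0] -> [32, 16, 0, 0, 0]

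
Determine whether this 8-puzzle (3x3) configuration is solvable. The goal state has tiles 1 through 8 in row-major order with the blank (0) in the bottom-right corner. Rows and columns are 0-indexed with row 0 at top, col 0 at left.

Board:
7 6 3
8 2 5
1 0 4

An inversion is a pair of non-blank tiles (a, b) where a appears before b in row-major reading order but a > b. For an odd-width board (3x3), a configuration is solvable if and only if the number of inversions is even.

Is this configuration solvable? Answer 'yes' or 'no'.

Answer: yes

Derivation:
Inversions (pairs i<j in row-major order where tile[i] > tile[j] > 0): 20
20 is even, so the puzzle is solvable.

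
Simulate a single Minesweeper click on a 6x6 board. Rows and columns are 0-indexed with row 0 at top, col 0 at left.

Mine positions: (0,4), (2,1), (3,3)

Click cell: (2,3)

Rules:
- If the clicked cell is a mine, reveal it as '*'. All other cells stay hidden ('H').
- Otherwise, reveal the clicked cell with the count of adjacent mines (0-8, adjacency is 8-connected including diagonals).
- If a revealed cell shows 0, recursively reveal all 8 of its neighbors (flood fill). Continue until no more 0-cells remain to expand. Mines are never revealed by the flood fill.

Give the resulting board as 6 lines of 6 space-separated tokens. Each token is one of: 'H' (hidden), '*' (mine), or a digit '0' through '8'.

H H H H H H
H H H H H H
H H H 1 H H
H H H H H H
H H H H H H
H H H H H H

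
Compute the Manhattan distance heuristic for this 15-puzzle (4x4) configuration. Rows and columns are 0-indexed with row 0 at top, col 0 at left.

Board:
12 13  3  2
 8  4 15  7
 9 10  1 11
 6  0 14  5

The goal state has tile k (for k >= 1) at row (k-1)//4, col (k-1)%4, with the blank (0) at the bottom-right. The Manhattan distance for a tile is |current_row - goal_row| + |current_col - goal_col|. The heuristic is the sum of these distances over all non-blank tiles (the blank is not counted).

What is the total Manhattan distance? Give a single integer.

Answer: 34

Derivation:
Tile 12: at (0,0), goal (2,3), distance |0-2|+|0-3| = 5
Tile 13: at (0,1), goal (3,0), distance |0-3|+|1-0| = 4
Tile 3: at (0,2), goal (0,2), distance |0-0|+|2-2| = 0
Tile 2: at (0,3), goal (0,1), distance |0-0|+|3-1| = 2
Tile 8: at (1,0), goal (1,3), distance |1-1|+|0-3| = 3
Tile 4: at (1,1), goal (0,3), distance |1-0|+|1-3| = 3
Tile 15: at (1,2), goal (3,2), distance |1-3|+|2-2| = 2
Tile 7: at (1,3), goal (1,2), distance |1-1|+|3-2| = 1
Tile 9: at (2,0), goal (2,0), distance |2-2|+|0-0| = 0
Tile 10: at (2,1), goal (2,1), distance |2-2|+|1-1| = 0
Tile 1: at (2,2), goal (0,0), distance |2-0|+|2-0| = 4
Tile 11: at (2,3), goal (2,2), distance |2-2|+|3-2| = 1
Tile 6: at (3,0), goal (1,1), distance |3-1|+|0-1| = 3
Tile 14: at (3,2), goal (3,1), distance |3-3|+|2-1| = 1
Tile 5: at (3,3), goal (1,0), distance |3-1|+|3-0| = 5
Sum: 5 + 4 + 0 + 2 + 3 + 3 + 2 + 1 + 0 + 0 + 4 + 1 + 3 + 1 + 5 = 34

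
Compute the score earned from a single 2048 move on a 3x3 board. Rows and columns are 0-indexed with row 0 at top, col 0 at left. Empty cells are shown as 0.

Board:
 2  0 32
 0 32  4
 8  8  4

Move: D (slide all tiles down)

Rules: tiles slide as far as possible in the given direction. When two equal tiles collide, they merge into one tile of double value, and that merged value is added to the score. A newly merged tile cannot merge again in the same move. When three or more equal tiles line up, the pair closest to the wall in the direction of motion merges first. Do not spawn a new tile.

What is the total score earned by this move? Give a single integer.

Answer: 8

Derivation:
Slide down:
col 0: [2, 0, 8] -> [0, 2, 8]  score +0 (running 0)
col 1: [0, 32, 8] -> [0, 32, 8]  score +0 (running 0)
col 2: [32, 4, 4] -> [0, 32, 8]  score +8 (running 8)
Board after move:
 0  0  0
 2 32 32
 8  8  8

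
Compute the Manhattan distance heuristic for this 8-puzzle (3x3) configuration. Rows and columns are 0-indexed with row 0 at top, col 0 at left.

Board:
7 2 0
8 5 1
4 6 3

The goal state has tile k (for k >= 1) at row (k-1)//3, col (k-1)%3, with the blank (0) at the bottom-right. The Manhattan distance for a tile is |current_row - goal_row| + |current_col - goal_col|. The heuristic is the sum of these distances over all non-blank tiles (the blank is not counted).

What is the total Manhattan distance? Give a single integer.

Tile 7: (0,0)->(2,0) = 2
Tile 2: (0,1)->(0,1) = 0
Tile 8: (1,0)->(2,1) = 2
Tile 5: (1,1)->(1,1) = 0
Tile 1: (1,2)->(0,0) = 3
Tile 4: (2,0)->(1,0) = 1
Tile 6: (2,1)->(1,2) = 2
Tile 3: (2,2)->(0,2) = 2
Sum: 2 + 0 + 2 + 0 + 3 + 1 + 2 + 2 = 12

Answer: 12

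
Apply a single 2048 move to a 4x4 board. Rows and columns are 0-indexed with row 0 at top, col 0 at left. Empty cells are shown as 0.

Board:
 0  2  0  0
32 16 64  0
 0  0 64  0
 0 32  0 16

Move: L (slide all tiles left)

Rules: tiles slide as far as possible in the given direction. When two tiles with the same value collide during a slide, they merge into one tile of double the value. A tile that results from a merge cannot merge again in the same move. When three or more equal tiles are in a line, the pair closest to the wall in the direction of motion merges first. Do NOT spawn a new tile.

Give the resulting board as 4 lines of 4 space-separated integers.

Answer:  2  0  0  0
32 16 64  0
64  0  0  0
32 16  0  0

Derivation:
Slide left:
row 0: [0, 2, 0, 0] -> [2, 0, 0, 0]
row 1: [32, 16, 64, 0] -> [32, 16, 64, 0]
row 2: [0, 0, 64, 0] -> [64, 0, 0, 0]
row 3: [0, 32, 0, 16] -> [32, 16, 0, 0]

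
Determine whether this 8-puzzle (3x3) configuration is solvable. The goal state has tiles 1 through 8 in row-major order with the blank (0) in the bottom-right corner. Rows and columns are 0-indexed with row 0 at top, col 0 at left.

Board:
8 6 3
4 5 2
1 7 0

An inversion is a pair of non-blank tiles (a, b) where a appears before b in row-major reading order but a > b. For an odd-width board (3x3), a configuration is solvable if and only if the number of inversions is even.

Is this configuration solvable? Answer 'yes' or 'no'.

Answer: no

Derivation:
Inversions (pairs i<j in row-major order where tile[i] > tile[j] > 0): 19
19 is odd, so the puzzle is not solvable.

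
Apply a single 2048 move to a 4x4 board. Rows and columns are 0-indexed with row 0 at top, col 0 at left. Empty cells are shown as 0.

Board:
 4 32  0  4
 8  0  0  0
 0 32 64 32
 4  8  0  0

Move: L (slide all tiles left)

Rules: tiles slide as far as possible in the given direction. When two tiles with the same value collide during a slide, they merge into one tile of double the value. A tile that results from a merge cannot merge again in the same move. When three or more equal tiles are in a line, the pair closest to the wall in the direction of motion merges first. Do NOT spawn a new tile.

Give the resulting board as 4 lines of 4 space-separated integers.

Answer:  4 32  4  0
 8  0  0  0
32 64 32  0
 4  8  0  0

Derivation:
Slide left:
row 0: [4, 32, 0, 4] -> [4, 32, 4, 0]
row 1: [8, 0, 0, 0] -> [8, 0, 0, 0]
row 2: [0, 32, 64, 32] -> [32, 64, 32, 0]
row 3: [4, 8, 0, 0] -> [4, 8, 0, 0]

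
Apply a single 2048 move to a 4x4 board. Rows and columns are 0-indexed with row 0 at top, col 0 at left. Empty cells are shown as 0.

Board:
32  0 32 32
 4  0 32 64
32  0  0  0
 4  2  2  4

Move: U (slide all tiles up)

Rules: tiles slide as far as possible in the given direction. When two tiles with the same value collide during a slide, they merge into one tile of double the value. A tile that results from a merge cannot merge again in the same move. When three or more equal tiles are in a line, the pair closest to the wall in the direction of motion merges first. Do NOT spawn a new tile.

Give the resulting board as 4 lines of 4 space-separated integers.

Slide up:
col 0: [32, 4, 32, 4] -> [32, 4, 32, 4]
col 1: [0, 0, 0, 2] -> [2, 0, 0, 0]
col 2: [32, 32, 0, 2] -> [64, 2, 0, 0]
col 3: [32, 64, 0, 4] -> [32, 64, 4, 0]

Answer: 32  2 64 32
 4  0  2 64
32  0  0  4
 4  0  0  0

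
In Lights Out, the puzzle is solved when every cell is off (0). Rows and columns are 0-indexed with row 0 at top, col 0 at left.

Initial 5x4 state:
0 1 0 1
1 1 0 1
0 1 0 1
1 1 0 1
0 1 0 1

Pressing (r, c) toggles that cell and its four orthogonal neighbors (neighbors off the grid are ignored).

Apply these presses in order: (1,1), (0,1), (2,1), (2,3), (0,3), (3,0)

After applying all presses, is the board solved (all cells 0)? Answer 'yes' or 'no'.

Answer: no

Derivation:
After press 1 at (1,1):
0 0 0 1
0 0 1 1
0 0 0 1
1 1 0 1
0 1 0 1

After press 2 at (0,1):
1 1 1 1
0 1 1 1
0 0 0 1
1 1 0 1
0 1 0 1

After press 3 at (2,1):
1 1 1 1
0 0 1 1
1 1 1 1
1 0 0 1
0 1 0 1

After press 4 at (2,3):
1 1 1 1
0 0 1 0
1 1 0 0
1 0 0 0
0 1 0 1

After press 5 at (0,3):
1 1 0 0
0 0 1 1
1 1 0 0
1 0 0 0
0 1 0 1

After press 6 at (3,0):
1 1 0 0
0 0 1 1
0 1 0 0
0 1 0 0
1 1 0 1

Lights still on: 9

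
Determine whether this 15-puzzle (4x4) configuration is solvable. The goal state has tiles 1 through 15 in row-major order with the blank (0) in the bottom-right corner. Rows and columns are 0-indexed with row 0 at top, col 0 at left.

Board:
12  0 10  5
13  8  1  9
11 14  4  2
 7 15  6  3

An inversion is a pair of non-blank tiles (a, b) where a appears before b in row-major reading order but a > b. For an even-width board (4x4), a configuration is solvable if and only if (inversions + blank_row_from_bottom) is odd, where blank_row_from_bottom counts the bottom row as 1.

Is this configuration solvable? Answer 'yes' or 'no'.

Inversions: 61
Blank is in row 0 (0-indexed from top), which is row 4 counting from the bottom (bottom = 1).
61 + 4 = 65, which is odd, so the puzzle is solvable.

Answer: yes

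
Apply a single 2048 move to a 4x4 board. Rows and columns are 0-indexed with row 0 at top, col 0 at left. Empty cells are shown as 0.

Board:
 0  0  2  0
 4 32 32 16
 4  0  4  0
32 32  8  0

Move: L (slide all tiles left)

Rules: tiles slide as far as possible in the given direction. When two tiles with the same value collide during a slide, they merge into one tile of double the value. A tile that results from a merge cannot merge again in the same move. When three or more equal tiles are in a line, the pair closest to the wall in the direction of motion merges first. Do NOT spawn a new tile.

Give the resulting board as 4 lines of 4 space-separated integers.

Slide left:
row 0: [0, 0, 2, 0] -> [2, 0, 0, 0]
row 1: [4, 32, 32, 16] -> [4, 64, 16, 0]
row 2: [4, 0, 4, 0] -> [8, 0, 0, 0]
row 3: [32, 32, 8, 0] -> [64, 8, 0, 0]

Answer:  2  0  0  0
 4 64 16  0
 8  0  0  0
64  8  0  0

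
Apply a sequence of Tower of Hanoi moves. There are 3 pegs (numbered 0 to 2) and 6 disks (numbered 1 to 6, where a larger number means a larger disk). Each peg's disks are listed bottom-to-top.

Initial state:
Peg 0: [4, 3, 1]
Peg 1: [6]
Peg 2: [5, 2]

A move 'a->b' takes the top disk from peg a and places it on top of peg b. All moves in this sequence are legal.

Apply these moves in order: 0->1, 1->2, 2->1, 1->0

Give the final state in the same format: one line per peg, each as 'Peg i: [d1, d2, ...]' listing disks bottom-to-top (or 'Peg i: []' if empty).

Answer: Peg 0: [4, 3, 1]
Peg 1: [6]
Peg 2: [5, 2]

Derivation:
After move 1 (0->1):
Peg 0: [4, 3]
Peg 1: [6, 1]
Peg 2: [5, 2]

After move 2 (1->2):
Peg 0: [4, 3]
Peg 1: [6]
Peg 2: [5, 2, 1]

After move 3 (2->1):
Peg 0: [4, 3]
Peg 1: [6, 1]
Peg 2: [5, 2]

After move 4 (1->0):
Peg 0: [4, 3, 1]
Peg 1: [6]
Peg 2: [5, 2]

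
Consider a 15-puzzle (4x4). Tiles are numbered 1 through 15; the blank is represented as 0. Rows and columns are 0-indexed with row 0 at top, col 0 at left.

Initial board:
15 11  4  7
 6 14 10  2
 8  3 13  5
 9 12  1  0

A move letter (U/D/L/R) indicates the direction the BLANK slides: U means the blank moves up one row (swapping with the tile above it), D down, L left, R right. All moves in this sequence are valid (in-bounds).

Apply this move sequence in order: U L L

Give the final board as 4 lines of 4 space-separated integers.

Answer: 15 11  4  7
 6 14 10  2
 8  0  3 13
 9 12  1  5

Derivation:
After move 1 (U):
15 11  4  7
 6 14 10  2
 8  3 13  0
 9 12  1  5

After move 2 (L):
15 11  4  7
 6 14 10  2
 8  3  0 13
 9 12  1  5

After move 3 (L):
15 11  4  7
 6 14 10  2
 8  0  3 13
 9 12  1  5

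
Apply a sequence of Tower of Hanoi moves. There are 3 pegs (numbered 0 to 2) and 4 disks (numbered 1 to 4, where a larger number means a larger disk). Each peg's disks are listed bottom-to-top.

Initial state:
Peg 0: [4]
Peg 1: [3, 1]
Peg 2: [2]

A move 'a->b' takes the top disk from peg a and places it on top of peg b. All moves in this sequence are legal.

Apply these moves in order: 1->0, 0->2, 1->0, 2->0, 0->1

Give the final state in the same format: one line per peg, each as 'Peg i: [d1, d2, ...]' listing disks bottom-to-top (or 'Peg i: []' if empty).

Answer: Peg 0: [4, 3]
Peg 1: [1]
Peg 2: [2]

Derivation:
After move 1 (1->0):
Peg 0: [4, 1]
Peg 1: [3]
Peg 2: [2]

After move 2 (0->2):
Peg 0: [4]
Peg 1: [3]
Peg 2: [2, 1]

After move 3 (1->0):
Peg 0: [4, 3]
Peg 1: []
Peg 2: [2, 1]

After move 4 (2->0):
Peg 0: [4, 3, 1]
Peg 1: []
Peg 2: [2]

After move 5 (0->1):
Peg 0: [4, 3]
Peg 1: [1]
Peg 2: [2]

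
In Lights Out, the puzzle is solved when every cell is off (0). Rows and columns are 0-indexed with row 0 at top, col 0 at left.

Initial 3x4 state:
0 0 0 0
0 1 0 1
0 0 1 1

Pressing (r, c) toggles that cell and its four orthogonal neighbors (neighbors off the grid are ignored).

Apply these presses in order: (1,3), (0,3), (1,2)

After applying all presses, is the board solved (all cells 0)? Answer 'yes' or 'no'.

After press 1 at (1,3):
0 0 0 1
0 1 1 0
0 0 1 0

After press 2 at (0,3):
0 0 1 0
0 1 1 1
0 0 1 0

After press 3 at (1,2):
0 0 0 0
0 0 0 0
0 0 0 0

Lights still on: 0

Answer: yes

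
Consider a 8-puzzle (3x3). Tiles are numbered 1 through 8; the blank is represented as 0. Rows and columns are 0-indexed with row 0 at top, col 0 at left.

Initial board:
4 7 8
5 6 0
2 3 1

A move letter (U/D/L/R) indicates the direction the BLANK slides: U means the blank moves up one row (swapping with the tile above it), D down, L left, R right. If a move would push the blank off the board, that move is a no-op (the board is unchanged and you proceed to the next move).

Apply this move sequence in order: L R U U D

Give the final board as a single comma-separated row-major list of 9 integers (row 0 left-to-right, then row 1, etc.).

Answer: 4, 7, 8, 5, 6, 0, 2, 3, 1

Derivation:
After move 1 (L):
4 7 8
5 0 6
2 3 1

After move 2 (R):
4 7 8
5 6 0
2 3 1

After move 3 (U):
4 7 0
5 6 8
2 3 1

After move 4 (U):
4 7 0
5 6 8
2 3 1

After move 5 (D):
4 7 8
5 6 0
2 3 1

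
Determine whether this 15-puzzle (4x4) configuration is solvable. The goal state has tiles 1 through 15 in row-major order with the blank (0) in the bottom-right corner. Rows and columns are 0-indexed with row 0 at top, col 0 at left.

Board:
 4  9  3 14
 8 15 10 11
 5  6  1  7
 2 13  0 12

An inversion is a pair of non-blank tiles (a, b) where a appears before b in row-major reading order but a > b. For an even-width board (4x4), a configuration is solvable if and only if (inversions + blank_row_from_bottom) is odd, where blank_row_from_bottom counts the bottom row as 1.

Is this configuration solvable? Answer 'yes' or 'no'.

Inversions: 52
Blank is in row 3 (0-indexed from top), which is row 1 counting from the bottom (bottom = 1).
52 + 1 = 53, which is odd, so the puzzle is solvable.

Answer: yes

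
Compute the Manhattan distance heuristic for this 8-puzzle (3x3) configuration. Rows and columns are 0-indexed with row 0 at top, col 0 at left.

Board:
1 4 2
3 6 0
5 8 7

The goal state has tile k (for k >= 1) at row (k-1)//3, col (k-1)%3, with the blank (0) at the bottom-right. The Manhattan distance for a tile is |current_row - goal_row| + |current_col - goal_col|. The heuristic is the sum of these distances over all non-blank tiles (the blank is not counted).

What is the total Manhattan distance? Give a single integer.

Answer: 11

Derivation:
Tile 1: at (0,0), goal (0,0), distance |0-0|+|0-0| = 0
Tile 4: at (0,1), goal (1,0), distance |0-1|+|1-0| = 2
Tile 2: at (0,2), goal (0,1), distance |0-0|+|2-1| = 1
Tile 3: at (1,0), goal (0,2), distance |1-0|+|0-2| = 3
Tile 6: at (1,1), goal (1,2), distance |1-1|+|1-2| = 1
Tile 5: at (2,0), goal (1,1), distance |2-1|+|0-1| = 2
Tile 8: at (2,1), goal (2,1), distance |2-2|+|1-1| = 0
Tile 7: at (2,2), goal (2,0), distance |2-2|+|2-0| = 2
Sum: 0 + 2 + 1 + 3 + 1 + 2 + 0 + 2 = 11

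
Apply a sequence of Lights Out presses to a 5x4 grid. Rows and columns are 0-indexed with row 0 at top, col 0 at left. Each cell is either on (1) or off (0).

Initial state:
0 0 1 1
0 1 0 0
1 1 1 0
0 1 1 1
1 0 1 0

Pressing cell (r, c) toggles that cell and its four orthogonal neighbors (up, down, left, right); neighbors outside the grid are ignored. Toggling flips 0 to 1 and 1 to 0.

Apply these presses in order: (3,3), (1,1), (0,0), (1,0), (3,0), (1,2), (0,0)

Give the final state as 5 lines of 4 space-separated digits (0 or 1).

Answer: 1 1 0 1
0 0 0 1
1 0 0 1
1 0 0 0
0 0 1 1

Derivation:
After press 1 at (3,3):
0 0 1 1
0 1 0 0
1 1 1 1
0 1 0 0
1 0 1 1

After press 2 at (1,1):
0 1 1 1
1 0 1 0
1 0 1 1
0 1 0 0
1 0 1 1

After press 3 at (0,0):
1 0 1 1
0 0 1 0
1 0 1 1
0 1 0 0
1 0 1 1

After press 4 at (1,0):
0 0 1 1
1 1 1 0
0 0 1 1
0 1 0 0
1 0 1 1

After press 5 at (3,0):
0 0 1 1
1 1 1 0
1 0 1 1
1 0 0 0
0 0 1 1

After press 6 at (1,2):
0 0 0 1
1 0 0 1
1 0 0 1
1 0 0 0
0 0 1 1

After press 7 at (0,0):
1 1 0 1
0 0 0 1
1 0 0 1
1 0 0 0
0 0 1 1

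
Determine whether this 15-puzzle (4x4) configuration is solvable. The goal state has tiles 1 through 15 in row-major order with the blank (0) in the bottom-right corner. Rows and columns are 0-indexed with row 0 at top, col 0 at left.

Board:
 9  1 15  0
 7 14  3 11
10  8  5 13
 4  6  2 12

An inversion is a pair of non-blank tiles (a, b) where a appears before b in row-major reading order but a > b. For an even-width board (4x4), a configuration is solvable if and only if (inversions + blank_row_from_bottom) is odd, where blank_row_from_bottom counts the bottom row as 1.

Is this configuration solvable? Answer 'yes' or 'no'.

Answer: yes

Derivation:
Inversions: 59
Blank is in row 0 (0-indexed from top), which is row 4 counting from the bottom (bottom = 1).
59 + 4 = 63, which is odd, so the puzzle is solvable.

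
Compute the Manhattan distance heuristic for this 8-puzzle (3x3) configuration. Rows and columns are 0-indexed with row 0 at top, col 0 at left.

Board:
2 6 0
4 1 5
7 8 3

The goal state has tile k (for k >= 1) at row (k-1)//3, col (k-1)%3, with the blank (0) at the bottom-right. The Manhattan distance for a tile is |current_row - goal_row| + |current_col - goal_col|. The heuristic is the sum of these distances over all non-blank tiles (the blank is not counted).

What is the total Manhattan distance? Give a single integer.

Answer: 8

Derivation:
Tile 2: (0,0)->(0,1) = 1
Tile 6: (0,1)->(1,2) = 2
Tile 4: (1,0)->(1,0) = 0
Tile 1: (1,1)->(0,0) = 2
Tile 5: (1,2)->(1,1) = 1
Tile 7: (2,0)->(2,0) = 0
Tile 8: (2,1)->(2,1) = 0
Tile 3: (2,2)->(0,2) = 2
Sum: 1 + 2 + 0 + 2 + 1 + 0 + 0 + 2 = 8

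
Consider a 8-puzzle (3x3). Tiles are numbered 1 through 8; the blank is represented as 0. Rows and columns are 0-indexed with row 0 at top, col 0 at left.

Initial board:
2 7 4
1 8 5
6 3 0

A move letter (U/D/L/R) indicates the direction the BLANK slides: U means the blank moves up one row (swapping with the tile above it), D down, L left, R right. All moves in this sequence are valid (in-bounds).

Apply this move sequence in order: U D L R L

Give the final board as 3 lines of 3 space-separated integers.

Answer: 2 7 4
1 8 5
6 0 3

Derivation:
After move 1 (U):
2 7 4
1 8 0
6 3 5

After move 2 (D):
2 7 4
1 8 5
6 3 0

After move 3 (L):
2 7 4
1 8 5
6 0 3

After move 4 (R):
2 7 4
1 8 5
6 3 0

After move 5 (L):
2 7 4
1 8 5
6 0 3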